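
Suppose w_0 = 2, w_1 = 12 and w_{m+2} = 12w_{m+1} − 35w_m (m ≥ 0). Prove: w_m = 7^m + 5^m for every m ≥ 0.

Base cases: w_0 = 2 and 7^0 + 5^0 = 2; w_1 = 12 and 7^1 + 5^1 = 12.
Assume w_j = 7^j + 5^j for all 0 ≤ j ≤ r, where r ≥ 1.
Then w_{r+1} = 12w_r − 35w_{r−1} = 12·(7^r + 5^r) − 35·(7^{r−1} + 5^{r−1}) = (12·7 − 35)7^{r−1} + (12·5 − 35)5^{r−1} = 49·7^{r−1} + 25·5^{r−1} = 7^{r+1} + 5^{r+1}.
This completes the inductive step, so w_m = 7^m + 5^m for all m ≥ 0.

w_m = 7^m + 5^m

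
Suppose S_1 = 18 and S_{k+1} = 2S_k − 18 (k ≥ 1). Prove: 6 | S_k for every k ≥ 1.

Base case: S_1 = 18 = 6·3, so 6 | S_1.
Assume 6 | S_r, so S_r = 6t for some integer t.
Then S_{r+1} = 2S_r − 18 = 2·(6t) − 18 = 6(2t − 3), so 6 | S_{r+1}.
Hence 6 | S_k for every k ≥ 1, by induction.

6 | S_k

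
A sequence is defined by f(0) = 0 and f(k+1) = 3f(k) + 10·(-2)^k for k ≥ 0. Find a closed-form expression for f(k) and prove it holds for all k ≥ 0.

Claim: f(k) = 2·3^k − 2·(-2)^k.

Base case: f(0) = 0, and 2·3^0 − 2·(-2)^0 = 2 − 2 = 0.
Assume f(j) = 2·3^j − 2·(-2)^j for some j ≥ 0.
Then f(j+1) = 3f(j) + 10·(-2)^j = 3·(2·3^j − 2·(-2)^j) + 10·(-2)^j = 2·3^{j+1} − 6·(-2)^j + 10·(-2)^j = 2·3^{j+1} + 4·(-2)^j = 2·3^{j+1} − 2·(-2)^{j+1}.
Hence f(k) = 2·3^k − 2·(-2)^k for every k ≥ 0, by induction.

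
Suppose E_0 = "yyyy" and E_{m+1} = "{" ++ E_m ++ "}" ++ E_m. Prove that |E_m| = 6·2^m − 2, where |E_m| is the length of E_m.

Base case: |E_0| = 4, and 6·2^0 − 2 = 4.
Assume |E_k| = 6·2^k − 2.
Then |E_{k+1}| = 1 + |E_k| + 1 + |E_k| = 2|E_k| + 2 = 2(6·2^k − 2) + 2 = 6·2^{k+1} − 4 + 2 = 6·2^{k+1} − 2.
By induction, |E_m| = 6·2^m − 2 for all m ≥ 0.

|E_m| = 6·2^m − 2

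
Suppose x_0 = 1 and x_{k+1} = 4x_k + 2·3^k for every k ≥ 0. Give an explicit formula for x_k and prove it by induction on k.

Claim: x_k = 3·4^k − 2·3^k.

Base case: x_0 = 1, and 3·4^0 − 2·3^0 = 3 − 2 = 1.
Assume x_r = 3·4^r − 2·3^r for some r ≥ 0.
Then x_{r+1} = 4x_r + 2·3^r = 4·(3·4^r − 2·3^r) + 2·3^r = 3·4^{r+1} − 8·3^r + 2·3^r = 3·4^{r+1} − 6·3^r = 3·4^{r+1} − 2·3^{r+1}.
By induction, x_k = 3·4^k − 2·3^k for all k ≥ 0.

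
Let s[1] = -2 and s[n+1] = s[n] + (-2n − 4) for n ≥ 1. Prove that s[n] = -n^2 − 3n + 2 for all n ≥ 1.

Base case: s[1] = -2, and -1^2 − 3·1 + 2 = -2.
Assume s[r] = -r^2 − 3r + 2.
Then s[r+1] = s[r] + (-2r − 4) = (-r^2 − 3r + 2) + (-2r − 4) = -r^2 − 5r − 2,
and -(r+1)^2 − 3·(r+1) + 2 = -r^2 − 5r − 2.
By induction, s[n] = -n^2 − 3n + 2 for all n ≥ 1.

s[n] = -n^2 − 3n + 2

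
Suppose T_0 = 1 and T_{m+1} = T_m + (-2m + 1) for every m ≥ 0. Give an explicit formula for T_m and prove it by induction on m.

Claim: T_m = -m^2 + 2m + 1.

Base case: T_0 = 1, and -0^2 + 2·0 + 1 = 1.
Assume T_r = -r^2 + 2r + 1.
Then T_{r+1} = T_r + (-2r + 1) = (-r^2 + 2r + 1) + (-2r + 1) = -r^2 + 2,
and -(r+1)^2 + 2·(r+1) + 1 = -r^2 + 2.
Hence T_m = -m^2 + 2m + 1 for every m ≥ 0, by induction.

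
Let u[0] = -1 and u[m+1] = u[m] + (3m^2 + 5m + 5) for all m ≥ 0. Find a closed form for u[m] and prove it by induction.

Claim: u[m] = m^3 + m^2 + 3m − 1.

Base case: u[0] = -1, and 0^3 + 0^2 + 3·0 − 1 = -1.
Assume u[k] = k^3 + k^2 + 3k − 1.
Then u[k+1] = u[k] + (3k^2 + 5k + 5) = (k^3 + k^2 + 3k − 1) + (3k^2 + 5k + 5) = k^3 + 4k^2 + 8k + 4,
and (k+1)^3 + (k+1)^2 + 3·(k+1) − 1 = k^3 + 4k^2 + 8k + 4.
By induction, u[m] = m^3 + m^2 + 3m − 1 for all m ≥ 0.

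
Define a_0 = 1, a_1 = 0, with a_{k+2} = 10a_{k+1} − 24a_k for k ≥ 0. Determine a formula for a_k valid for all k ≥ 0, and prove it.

Claim: a_k = 3·4^k − 2·6^k.

Base cases: a_0 = 1 and 3·4^0 − 2·6^0 = 1; a_1 = 0 and 3·4^1 − 2·6^1 = 0.
Assume a_j = 3·4^j − 2·6^j for all 0 ≤ j ≤ r, where r ≥ 1.
Then a_{r+1} = 10a_r − 24a_{r−1} = 10·(3·4^r − 2·6^r) − 24·(3·4^{r−1} − 2·6^{r−1}) = 3·(10·4 − 24)4^{r−1} − 2·(10·6 − 24)6^{r−1} = 48·4^{r−1} − 72·6^{r−1} = 3·4^{r+1} − 2·6^{r+1}.
So the formula holds for r+1, and by strong induction a_k = 3·4^k − 2·6^k for all k ≥ 0.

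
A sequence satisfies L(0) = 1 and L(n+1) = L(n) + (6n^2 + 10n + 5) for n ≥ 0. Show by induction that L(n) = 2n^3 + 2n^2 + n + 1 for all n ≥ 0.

Base case: L(0) = 1, and 2·0^3 + 2·0^2 + 0 + 1 = 1.
Assume L(k) = 2k^3 + 2k^2 + k + 1.
Then L(k+1) = L(k) + (6k^2 + 10k + 5) = (2k^3 + 2k^2 + k + 1) + (6k^2 + 10k + 5) = 2k^3 + 8k^2 + 11k + 6,
and 2·(k+1)^3 + 2·(k+1)^2 + (k+1) + 1 = 2k^3 + 8k^2 + 11k + 6.
This completes the inductive step, so L(n) = 2n^3 + 2n^2 + n + 1 for all n ≥ 0.

L(n) = 2n^3 + 2n^2 + n + 1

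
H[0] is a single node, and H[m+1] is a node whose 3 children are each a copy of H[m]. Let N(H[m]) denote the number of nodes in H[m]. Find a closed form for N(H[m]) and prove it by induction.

Claim: N(H[m]) = (3^{m+1} − 1)/2.

Base case: N(H[0]) = 1, and (3^{0+1} − 1)/2 = 1.
Assume N(H[j]) = (3^{j+1} − 1)/2.
Then N(H[j+1]) = 1 + 3N(H[j]) = 1 + 3·(3^{j+1} − 1)/2 = 1 + (3^{j+2} − 3)/2 = (2 + 3^{j+2} − 3)/2 = (3^{j+2} − 1)/2.
So the formula holds for j+1, and by induction N(H[m]) = (3^{m+1} − 1)/2 for all m ≥ 0.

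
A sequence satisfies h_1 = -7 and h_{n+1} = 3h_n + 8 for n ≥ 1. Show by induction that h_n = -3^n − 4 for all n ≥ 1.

Base case: h_1 = -7, and -3^1 − 4 = -3 − 4 = -7.
Assume h_k = -3^k − 4 for some k ≥ 1.
Then h_{k+1} = 3h_k + 8 = 3·(-3^k − 4) + 8 = -3^{k+1} − 12 + 8 = -3^{k+1} − 4.
So the formula holds for k+1, and by induction h_n = -3^n − 4 for all n ≥ 1.

h_n = -3^n − 4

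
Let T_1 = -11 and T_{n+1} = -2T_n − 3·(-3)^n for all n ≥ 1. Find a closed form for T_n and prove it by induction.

Claim: T_n = (-2)^n + 3·(-3)^n.

Base case: T_1 = -11, and (-2)^1 + 3·(-3)^1 = -2 − 9 = -11.
Assume T_m = (-2)^m + 3·(-3)^m for some m ≥ 1.
Then T_{m+1} = -2T_m − 3·(-3)^m = -2·((-2)^m + 3·(-3)^m) − 3·(-3)^m = (-2)^{m+1} − 6·(-3)^m − 3·(-3)^m = (-2)^{m+1} − 9·(-3)^m = (-2)^{m+1} + 3·(-3)^{m+1}.
By induction, T_n = (-2)^n + 3·(-3)^n for all n ≥ 1.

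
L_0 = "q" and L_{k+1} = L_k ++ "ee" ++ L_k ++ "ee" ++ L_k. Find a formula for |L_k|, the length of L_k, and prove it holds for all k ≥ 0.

Claim: |L_k| = 3^{k+1} − 2.

Base case: |L_0| = 1, and 3^{0+1} − 2 = 1.
Assume |L_j| = 3^{j+1} − 2.
Then |L_{j+1}| = 3|L_j| + 4 = 3(3^{j+1} − 2) + 4 = 3^{j+2} − 6 + 4 = 3^{j+2} − 2.
Hence |L_k| = 3^{k+1} − 2 for every k ≥ 0, by induction.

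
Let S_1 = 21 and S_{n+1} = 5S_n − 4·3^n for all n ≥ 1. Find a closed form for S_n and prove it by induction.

Claim: S_n = 3·5^n + 2·3^n.

Base case: S_1 = 21, and 3·5^1 + 2·3^1 = 15 + 6 = 21.
Assume S_j = 3·5^j + 2·3^j for some j ≥ 1.
Then S_{j+1} = 5S_j − 4·3^j = 5·(3·5^j + 2·3^j) − 4·3^j = 3·5^{j+1} + 10·3^j − 4·3^j = 3·5^{j+1} + 6·3^j = 3·5^{j+1} + 2·3^{j+1}.
This completes the inductive step, so S_n = 3·5^n + 2·3^n for all n ≥ 1.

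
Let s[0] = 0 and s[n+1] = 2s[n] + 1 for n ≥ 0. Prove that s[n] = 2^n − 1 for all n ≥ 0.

Base case: s[0] = 0, and 2^0 − 1 = 1 − 1 = 0.
Assume s[r] = 2^r − 1 for some r ≥ 0.
Then s[r+1] = 2s[r] + 1 = 2·(2^r − 1) + 1 = 2^{r+1} − 2 + 1 = 2^{r+1} − 1.
Hence s[n] = 2^n − 1 for every n ≥ 0, by induction.

s[n] = 2^n − 1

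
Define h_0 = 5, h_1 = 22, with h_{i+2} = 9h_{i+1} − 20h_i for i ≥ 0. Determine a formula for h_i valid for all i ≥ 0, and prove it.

Claim: h_i = 3·4^i + 2·5^i.

Base cases: h_0 = 5 and 3·4^0 + 2·5^0 = 5; h_1 = 22 and 3·4^1 + 2·5^1 = 22.
Assume h_j = 3·4^j + 2·5^j for all 0 ≤ j ≤ r, where r ≥ 1.
Then h_{r+1} = 9h_r − 20h_{r−1} = 9·(3·4^r + 2·5^r) − 20·(3·4^{r−1} + 2·5^{r−1}) = 3·(9·4 − 20)4^{r−1} + 2·(9·5 − 20)5^{r−1} = 48·4^{r−1} + 50·5^{r−1} = 3·4^{r+1} + 2·5^{r+1}.
So the formula holds for r+1, and by strong induction h_i = 3·4^i + 2·5^i for all i ≥ 0.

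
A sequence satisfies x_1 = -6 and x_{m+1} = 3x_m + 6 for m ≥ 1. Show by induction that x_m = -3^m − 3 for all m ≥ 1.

Base case: x_1 = -6, and -3^1 − 3 = -3 − 3 = -6.
Assume x_k = -3^k − 3 for some k ≥ 1.
Then x_{k+1} = 3x_k + 6 = 3·(-3^k − 3) + 6 = -3^{k+1} − 9 + 6 = -3^{k+1} − 3.
By induction, x_m = -3^m − 3 for all m ≥ 1.

x_m = -3^m − 3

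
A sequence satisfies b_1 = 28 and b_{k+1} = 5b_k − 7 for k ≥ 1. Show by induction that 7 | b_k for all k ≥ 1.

Base case: b_1 = 28 = 7·4, so 7 | b_1.
Assume 7 | b_m, so b_m = 7t for some integer t.
Then b_{m+1} = 5b_m − 7 = 5·(7t) − 7 = 7(5t − 1), so 7 | b_{m+1}.
By induction, 7 | b_k for all k ≥ 1.

7 | b_k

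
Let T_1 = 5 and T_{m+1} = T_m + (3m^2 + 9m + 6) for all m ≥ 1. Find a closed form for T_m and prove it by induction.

Claim: T_m = m^3 + 3m^2 + 2m − 1.

Base case: T_1 = 5, and 1^3 + 3·1^2 + 2·1 − 1 = 5.
Assume T_k = k^3 + 3k^2 + 2k − 1.
Then T_{k+1} = T_k + (3k^2 + 9k + 6) = (k^3 + 3k^2 + 2k − 1) + (3k^2 + 9k + 6) = k^3 + 6k^2 + 11k + 5,
and (k+1)^3 + 3·(k+1)^2 + 2·(k+1) − 1 = k^3 + 6k^2 + 11k + 5.
This completes the inductive step, so T_m = m^3 + 3m^2 + 2m − 1 for all m ≥ 1.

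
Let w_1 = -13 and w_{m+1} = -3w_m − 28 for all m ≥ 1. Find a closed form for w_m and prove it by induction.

Claim: w_m = 2·(-3)^m − 7.

Base case: w_1 = -13, and 2·(-3)^1 − 7 = -6 − 7 = -13.
Assume w_r = 2·(-3)^r − 7 for some r ≥ 1.
Then w_{r+1} = -3w_r − 28 = -3·(2·(-3)^r − 7) − 28 = -6·(-3)^r + 21 − 28 = 2·(-3)^{r+1} − 7.
Hence w_m = 2·(-3)^m − 7 for every m ≥ 1, by induction.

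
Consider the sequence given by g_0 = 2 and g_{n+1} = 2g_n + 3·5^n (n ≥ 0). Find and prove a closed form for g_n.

Claim: g_n = 2^n + 5^n.

Base case: g_0 = 2, and 2^0 + 5^0 = 1 + 1 = 2.
Assume g_j = 2^j + 5^j for some j ≥ 0.
Then g_{j+1} = 2g_j + 3·5^j = 2·(2^j + 5^j) + 3·5^j = 2^{j+1} + 2·5^j + 3·5^j = 2^{j+1} + 5·5^j = 2^{j+1} + 5^{j+1}.
Hence g_n = 2^n + 5^n for every n ≥ 0, by induction.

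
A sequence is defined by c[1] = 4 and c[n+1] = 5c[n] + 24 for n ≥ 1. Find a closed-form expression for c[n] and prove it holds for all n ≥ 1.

Claim: c[n] = 2·5^n − 6.

Base case: c[1] = 4, and 2·5^1 − 6 = 10 − 6 = 4.
Assume c[r] = 2·5^r − 6 for some r ≥ 1.
Then c[r+1] = 5c[r] + 24 = 5·(2·5^r − 6) + 24 = 10·5^r − 30 + 24 = 2·5^{r+1} − 6.
By induction, c[n] = 2·5^n − 6 for all n ≥ 1.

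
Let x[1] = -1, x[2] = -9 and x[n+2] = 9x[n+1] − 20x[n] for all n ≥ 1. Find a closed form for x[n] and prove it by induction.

Claim: x[n] = -5^n + 4^n.

Base cases: x[1] = -1 and -5^1 + 4^1 = -1; x[2] = -9 and -5^2 + 4^2 = -9.
Assume x[j] = -5^j + 4^j for all 1 ≤ j ≤ m, where m ≥ 2.
Then x[m+1] = 9x[m] − 20x[m−1] = 9·(-5^m + 4^m) − 20·(-5^{m−1} + 4^{m−1}) = -(9·5 − 20)5^{m−1} + (9·4 − 20)4^{m−1} = -25·5^{m−1} + 16·4^{m−1} = -5^{m+1} + 4^{m+1}.
So the formula holds for m+1, and by strong induction x[n] = -5^n + 4^n for all n ≥ 1.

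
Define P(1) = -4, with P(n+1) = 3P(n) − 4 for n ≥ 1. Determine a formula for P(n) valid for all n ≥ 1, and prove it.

Claim: P(n) = -2·3^n + 2.

Base case: P(1) = -4, and -2·3^1 + 2 = -6 + 2 = -4.
Assume P(r) = -2·3^r + 2 for some r ≥ 1.
Then P(r+1) = 3P(r) − 4 = 3·(-2·3^r + 2) − 4 = -6·3^r + 6 − 4 = -2·3^{r+1} + 2.
Hence P(n) = -2·3^n + 2 for every n ≥ 1, by induction.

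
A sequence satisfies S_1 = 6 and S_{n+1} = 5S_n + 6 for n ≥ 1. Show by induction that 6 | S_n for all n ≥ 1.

Base case: S_1 = 6 = 6·1, so 6 | S_1.
Assume 6 | S_r, so S_r = 6t for some integer t.
Then S_{r+1} = 5S_r + 6 = 5·(6t) + 6 = 6(5t + 1), so 6 | S_{r+1}.
This completes the inductive step, so 6 | S_n for all n ≥ 1.

6 | S_n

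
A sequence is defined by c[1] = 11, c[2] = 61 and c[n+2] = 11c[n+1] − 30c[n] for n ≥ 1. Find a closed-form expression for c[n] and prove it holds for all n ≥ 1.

Claim: c[n] = 6^n + 5^n.

Base cases: c[1] = 11 and 6^1 + 5^1 = 11; c[2] = 61 and 6^2 + 5^2 = 61.
Assume c[j] = 6^j + 5^j for all 1 ≤ j ≤ k, where k ≥ 2.
Then c[k+1] = 11c[k] − 30c[k−1] = 11·(6^k + 5^k) − 30·(6^{k−1} + 5^{k−1}) = (11·6 − 30)6^{k−1} + (11·5 − 30)5^{k−1} = 36·6^{k−1} + 25·5^{k−1} = 6^{k+1} + 5^{k+1}.
So the formula holds for k+1, and by strong induction c[n] = 6^n + 5^n for all n ≥ 1.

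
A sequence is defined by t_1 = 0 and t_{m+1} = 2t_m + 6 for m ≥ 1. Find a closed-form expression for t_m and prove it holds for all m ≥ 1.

Claim: t_m = 3·2^m − 6.

Base case: t_1 = 0, and 3·2^1 − 6 = 6 − 6 = 0.
Assume t_j = 3·2^j − 6 for some j ≥ 1.
Then t_{j+1} = 2t_j + 6 = 2·(3·2^j − 6) + 6 = 6·2^j − 12 + 6 = 3·2^{j+1} − 6.
This completes the inductive step, so t_m = 3·2^m − 6 for all m ≥ 1.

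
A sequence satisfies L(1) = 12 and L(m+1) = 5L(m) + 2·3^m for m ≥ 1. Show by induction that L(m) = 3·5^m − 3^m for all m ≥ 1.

Base case: L(1) = 12, and 3·5^1 − 3^1 = 15 − 3 = 12.
Assume L(j) = 3·5^j − 3^j for some j ≥ 1.
Then L(j+1) = 5L(j) + 2·3^j = 5·(3·5^j − 3^j) + 2·3^j = 3·5^{j+1} − 5·3^j + 2·3^j = 3·5^{j+1} − 3·3^j = 3·5^{j+1} − 3^{j+1}.
So the formula holds for j+1, and by induction L(m) = 3·5^m − 3^m for all m ≥ 1.

L(m) = 3·5^m − 3^m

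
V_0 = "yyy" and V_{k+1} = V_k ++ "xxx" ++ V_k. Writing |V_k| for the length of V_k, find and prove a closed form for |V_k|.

Claim: |V_k| = 6·2^k − 3.

Base case: |V_0| = 3, and 6·2^0 − 3 = 3.
Assume |V_r| = 6·2^r − 3.
Then |V_{r+1}| = |V_r| + 3 + |V_r| = 2|V_r| + 3 = 2(6·2^r − 3) + 3 = 6·2^{r+1} − 6 + 3 = 6·2^{r+1} − 3.
So the formula holds for r+1, and by induction |V_k| = 6·2^k − 3 for all k ≥ 0.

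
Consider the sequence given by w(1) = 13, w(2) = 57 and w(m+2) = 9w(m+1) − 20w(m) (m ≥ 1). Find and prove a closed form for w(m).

Claim: w(m) = 2·4^m + 5^m.

Base cases: w(1) = 13 and 2·4^1 + 5^1 = 13; w(2) = 57 and 2·4^2 + 5^2 = 57.
Assume w(j) = 2·4^j + 5^j for all 1 ≤ j ≤ k, where k ≥ 2.
Then w(k+1) = 9w(k) − 20w(k−1) = 9·(2·4^k + 5^k) − 20·(2·4^{k−1} + 5^{k−1}) = 2·(9·4 − 20)4^{k−1} + (9·5 − 20)5^{k−1} = 32·4^{k−1} + 25·5^{k−1} = 2·4^{k+1} + 5^{k+1}.
So the formula holds for k+1, and by strong induction w(m) = 2·4^m + 5^m for all m ≥ 1.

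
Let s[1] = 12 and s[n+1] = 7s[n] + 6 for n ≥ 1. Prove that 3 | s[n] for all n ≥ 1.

Base case: s[1] = 12 = 3·4, so 3 | s[1].
Assume 3 | s[m], so s[m] = 3t for some integer t.
Then s[m+1] = 7s[m] + 6 = 7·(3t) + 6 = 3(7t + 2), so 3 | s[m+1].
Hence 3 | s[n] for every n ≥ 1, by induction.

3 | s[n]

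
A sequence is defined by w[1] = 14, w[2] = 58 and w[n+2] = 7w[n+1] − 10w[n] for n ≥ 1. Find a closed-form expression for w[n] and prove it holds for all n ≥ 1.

Claim: w[n] = 2·2^n + 2·5^n.

Base cases: w[1] = 14 and 2·2^1 + 2·5^1 = 14; w[2] = 58 and 2·2^2 + 2·5^2 = 58.
Assume w[j] = 2·2^j + 2·5^j for all 1 ≤ j ≤ r, where r ≥ 2.
Then w[r+1] = 7w[r] − 10w[r−1] = 7·(2·2^r + 2·5^r) − 10·(2·2^{r−1} + 2·5^{r−1}) = 2·(7·2 − 10)2^{r−1} + 2·(7·5 − 10)5^{r−1} = 8·2^{r−1} + 50·5^{r−1} = 2·2^{r+1} + 2·5^{r+1}.
Hence w[n] = 2·2^n + 2·5^n for every n ≥ 1, by strong induction.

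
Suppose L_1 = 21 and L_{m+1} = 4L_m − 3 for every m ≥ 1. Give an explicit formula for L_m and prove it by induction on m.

Claim: L_m = 5·4^m + 1.

Base case: L_1 = 21, and 5·4^1 + 1 = 20 + 1 = 21.
Assume L_k = 5·4^k + 1 for some k ≥ 1.
Then L_{k+1} = 4L_k − 3 = 4·(5·4^k + 1) − 3 = 20·4^k + 4 − 3 = 5·4^{k+1} + 1.
By induction, L_m = 5·4^m + 1 for all m ≥ 1.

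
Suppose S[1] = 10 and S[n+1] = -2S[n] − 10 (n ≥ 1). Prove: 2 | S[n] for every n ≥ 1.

Base case: S[1] = 10 = 2·5, so 2 | S[1].
Assume 2 | S[j], so S[j] = 2t for some integer t.
Then S[j+1] = -2S[j] − 10 = -2·(2t) − 10 = 2(-2t − 5), so 2 | S[j+1].
This completes the inductive step, so 2 | S[n] for all n ≥ 1.

2 | S[n]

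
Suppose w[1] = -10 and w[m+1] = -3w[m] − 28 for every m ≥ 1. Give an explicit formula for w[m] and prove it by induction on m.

Claim: w[m] = (-3)^m − 7.

Base case: w[1] = -10, and (-3)^1 − 7 = -3 − 7 = -10.
Assume w[j] = (-3)^j − 7 for some j ≥ 1.
Then w[j+1] = -3w[j] − 28 = -3·((-3)^j − 7) − 28 = -3·(-3)^j + 21 − 28 = (-3)^{j+1} − 7.
Hence w[m] = (-3)^m − 7 for every m ≥ 1, by induction.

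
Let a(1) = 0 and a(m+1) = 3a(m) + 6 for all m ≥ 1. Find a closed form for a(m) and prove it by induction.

Claim: a(m) = 3^m − 3.

Base case: a(1) = 0, and 3^1 − 3 = 3 − 3 = 0.
Assume a(k) = 3^k − 3 for some k ≥ 1.
Then a(k+1) = 3a(k) + 6 = 3·(3^k − 3) + 6 = 3^{k+1} − 9 + 6 = 3^{k+1} − 3.
By induction, a(m) = 3^m − 3 for all m ≥ 1.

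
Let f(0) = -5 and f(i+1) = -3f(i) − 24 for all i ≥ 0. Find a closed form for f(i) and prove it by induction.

Claim: f(i) = (-3)^i − 6.

Base case: f(0) = -5, and (-3)^0 − 6 = 1 − 6 = -5.
Assume f(r) = (-3)^r − 6 for some r ≥ 0.
Then f(r+1) = -3f(r) − 24 = -3·((-3)^r − 6) − 24 = -3·(-3)^r + 18 − 24 = (-3)^{r+1} − 6.
This completes the inductive step, so f(i) = (-3)^i − 6 for all i ≥ 0.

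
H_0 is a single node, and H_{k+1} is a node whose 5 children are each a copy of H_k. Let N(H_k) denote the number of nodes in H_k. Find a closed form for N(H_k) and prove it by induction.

Claim: N(H_k) = (5^{k+1} − 1)/4.

Base case: N(H_0) = 1, and (5^{0+1} − 1)/4 = 1.
Assume N(H_j) = (5^{j+1} − 1)/4.
Then N(H_{j+1}) = 1 + 5N(H_j) = 1 + 5·(5^{j+1} − 1)/4 = 1 + (5^{j+2} − 5)/4 = (4 + 5^{j+2} − 5)/4 = (5^{j+2} − 1)/4.
By induction, N(H_k) = (5^{k+1} − 1)/4 for all k ≥ 0.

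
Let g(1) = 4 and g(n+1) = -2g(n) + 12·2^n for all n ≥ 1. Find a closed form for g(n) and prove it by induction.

Claim: g(n) = (-2)^n + 3·2^n.

Base case: g(1) = 4, and (-2)^1 + 3·2^1 = -2 + 6 = 4.
Assume g(k) = (-2)^k + 3·2^k for some k ≥ 1.
Then g(k+1) = -2g(k) + 12·2^k = -2·((-2)^k + 3·2^k) + 12·2^k = (-2)^{k+1} − 6·2^k + 12·2^k = (-2)^{k+1} + 6·2^k = (-2)^{k+1} + 3·2^{k+1}.
By induction, g(n) = (-2)^n + 3·2^n for all n ≥ 1.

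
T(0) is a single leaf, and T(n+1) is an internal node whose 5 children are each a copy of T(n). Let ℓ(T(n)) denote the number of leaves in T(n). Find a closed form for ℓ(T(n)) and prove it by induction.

Claim: ℓ(T(n)) = 5^n.

Base case: ℓ(T(0)) = 1, and 5^0 = 1.
Assume ℓ(T(r)) = 5^r.
Then ℓ(T(r+1)) = 5·ℓ(T(r)) = 5·5^r = 5^{r+1}.
So the formula holds for r+1, and by induction ℓ(T(n)) = 5^n for all n ≥ 0.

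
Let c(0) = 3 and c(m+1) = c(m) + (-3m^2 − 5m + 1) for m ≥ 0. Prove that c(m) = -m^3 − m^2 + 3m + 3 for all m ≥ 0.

Base case: c(0) = 3, and -0^3 − 0^2 + 3·0 + 3 = 3.
Assume c(r) = -r^3 − r^2 + 3r + 3.
Then c(r+1) = c(r) + (-3r^2 − 5r + 1) = (-r^3 − r^2 + 3r + 3) + (-3r^2 − 5r + 1) = -r^3 − 4r^2 − 2r + 4,
and -(r+1)^3 − (r+1)^2 + 3·(r+1) + 3 = -r^3 − 4r^2 − 2r + 4.
Hence c(m) = -m^3 − m^2 + 3m + 3 for every m ≥ 0, by induction.

c(m) = -m^3 − m^2 + 3m + 3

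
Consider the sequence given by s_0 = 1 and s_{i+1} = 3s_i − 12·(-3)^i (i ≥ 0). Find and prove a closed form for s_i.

Claim: s_i = -3^i + 2·(-3)^i.

Base case: s_0 = 1, and -3^0 + 2·(-3)^0 = -1 + 2 = 1.
Assume s_k = -3^k + 2·(-3)^k for some k ≥ 0.
Then s_{k+1} = 3s_k − 12·(-3)^k = 3·(-3^k + 2·(-3)^k) − 12·(-3)^k = -3^{k+1} + 6·(-3)^k − 12·(-3)^k = -3^{k+1} − 6·(-3)^k = -3^{k+1} + 2·(-3)^{k+1}.
So the formula holds for k+1, and by induction s_i = -3^i + 2·(-3)^i for all i ≥ 0.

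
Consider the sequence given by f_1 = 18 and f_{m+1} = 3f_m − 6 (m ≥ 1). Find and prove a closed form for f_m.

Claim: f_m = 5·3^m + 3.

Base case: f_1 = 18, and 5·3^1 + 3 = 15 + 3 = 18.
Assume f_k = 5·3^k + 3 for some k ≥ 1.
Then f_{k+1} = 3f_k − 6 = 3·(5·3^k + 3) − 6 = 15·3^k + 9 − 6 = 5·3^{k+1} + 3.
So the formula holds for k+1, and by induction f_m = 5·3^m + 3 for all m ≥ 1.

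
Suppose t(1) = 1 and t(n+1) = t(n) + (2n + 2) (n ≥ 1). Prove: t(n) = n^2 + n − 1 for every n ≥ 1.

Base case: t(1) = 1, and 1^2 + 1 − 1 = 1.
Assume t(j) = j^2 + j − 1.
Then t(j+1) = t(j) + (2j + 2) = (j^2 + j − 1) + (2j + 2) = j^2 + 3j + 1,
and (j+1)^2 + (j+1) − 1 = j^2 + 3j + 1.
This completes the inductive step, so t(n) = n^2 + n − 1 for all n ≥ 1.

t(n) = n^2 + n − 1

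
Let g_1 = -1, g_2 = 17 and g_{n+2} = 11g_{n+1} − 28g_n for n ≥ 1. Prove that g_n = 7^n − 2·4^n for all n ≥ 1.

Base cases: g_1 = -1 and 7^1 − 2·4^1 = -1; g_2 = 17 and 7^2 − 2·4^2 = 17.
Assume g_j = 7^j − 2·4^j for all 1 ≤ j ≤ m, where m ≥ 2.
Then g_{m+1} = 11g_m − 28g_{m−1} = 11·(7^m − 2·4^m) − 28·(7^{m−1} − 2·4^{m−1}) = (11·7 − 28)7^{m−1} − 2·(11·4 − 28)4^{m−1} = 49·7^{m−1} − 32·4^{m−1} = 7^{m+1} − 2·4^{m+1}.
By strong induction, g_n = 7^n − 2·4^n for all n ≥ 1.

g_n = 7^n − 2·4^n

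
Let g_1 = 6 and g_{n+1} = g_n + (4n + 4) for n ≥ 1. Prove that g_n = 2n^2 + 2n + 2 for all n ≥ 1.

Base case: g_1 = 6, and 2·1^2 + 2·1 + 2 = 6.
Assume g_j = 2j^2 + 2j + 2.
Then g_{j+1} = g_j + (4j + 4) = (2j^2 + 2j + 2) + (4j + 4) = 2j^2 + 6j + 6,
and 2·(j+1)^2 + 2·(j+1) + 2 = 2j^2 + 6j + 6.
Hence g_n = 2n^2 + 2n + 2 for every n ≥ 1, by induction.

g_n = 2n^2 + 2n + 2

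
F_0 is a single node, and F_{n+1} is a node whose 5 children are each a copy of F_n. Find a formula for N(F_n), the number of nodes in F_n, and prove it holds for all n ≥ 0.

Claim: N(F_n) = (5^{n+1} − 1)/4.

Base case: N(F_0) = 1, and (5^{0+1} − 1)/4 = 1.
Assume N(F_m) = (5^{m+1} − 1)/4.
Then N(F_{m+1}) = 1 + 5N(F_m) = 1 + 5·(5^{m+1} − 1)/4 = 1 + (5^{m+2} − 5)/4 = (4 + 5^{m+2} − 5)/4 = (5^{m+2} − 1)/4.
So the formula holds for m+1, and by induction N(F_n) = (5^{n+1} − 1)/4 for all n ≥ 0.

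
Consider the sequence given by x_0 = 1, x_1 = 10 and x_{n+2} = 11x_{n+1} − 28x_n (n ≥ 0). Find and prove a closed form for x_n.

Claim: x_n = 2·7^n − 4^n.

Base cases: x_0 = 1 and 2·7^0 − 4^0 = 1; x_1 = 10 and 2·7^1 − 4^1 = 10.
Assume x_j = 2·7^j − 4^j for all 0 ≤ j ≤ k, where k ≥ 1.
Then x_{k+1} = 11x_k − 28x_{k−1} = 11·(2·7^k − 4^k) − 28·(2·7^{k−1} − 4^{k−1}) = 2·(11·7 − 28)7^{k−1} − (11·4 − 28)4^{k−1} = 98·7^{k−1} − 16·4^{k−1} = 2·7^{k+1} − 4^{k+1}.
So the formula holds for k+1, and by strong induction x_n = 2·7^n − 4^n for all n ≥ 0.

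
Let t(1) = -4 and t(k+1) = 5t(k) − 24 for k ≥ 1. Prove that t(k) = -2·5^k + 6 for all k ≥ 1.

Base case: t(1) = -4, and -2·5^1 + 6 = -10 + 6 = -4.
Assume t(r) = -2·5^r + 6 for some r ≥ 1.
Then t(r+1) = 5t(r) − 24 = 5·(-2·5^r + 6) − 24 = -10·5^r + 30 − 24 = -2·5^{r+1} + 6.
By induction, t(k) = -2·5^k + 6 for all k ≥ 1.

t(k) = -2·5^k + 6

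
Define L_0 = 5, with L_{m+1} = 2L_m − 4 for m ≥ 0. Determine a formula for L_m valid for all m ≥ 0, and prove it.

Claim: L_m = 2^m + 4.

Base case: L_0 = 5, and 2^0 + 4 = 1 + 4 = 5.
Assume L_k = 2^k + 4 for some k ≥ 0.
Then L_{k+1} = 2L_k − 4 = 2·(2^k + 4) − 4 = 2^{k+1} + 8 − 4 = 2^{k+1} + 4.
By induction, L_m = 2^m + 4 for all m ≥ 0.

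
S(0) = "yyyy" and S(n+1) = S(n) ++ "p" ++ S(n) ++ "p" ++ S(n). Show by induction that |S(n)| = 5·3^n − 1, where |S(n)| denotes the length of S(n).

Base case: |S(0)| = 4, and 5·3^0 − 1 = 4.
Assume |S(r)| = 5·3^r − 1.
Then |S(r+1)| = 3|S(r)| + 2 = 3(5·3^r − 1) + 2 = 5·3^{r+1} − 3 + 2 = 5·3^{r+1} − 1.
Hence |S(n)| = 5·3^n − 1 for every n ≥ 0, by induction.

|S(n)| = 5·3^n − 1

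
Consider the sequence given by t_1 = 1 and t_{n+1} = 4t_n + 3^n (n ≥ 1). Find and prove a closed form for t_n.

Claim: t_n = 4^n − 3^n.

Base case: t_1 = 1, and 4^1 − 3^1 = 4 − 3 = 1.
Assume t_k = 4^k − 3^k for some k ≥ 1.
Then t_{k+1} = 4t_k + 3^k = 4·(4^k − 3^k) + 3^k = 4^{k+1} − 4·3^k + 3^k = 4^{k+1} − 3·3^k = 4^{k+1} − 3^{k+1}.
So the formula holds for k+1, and by induction t_n = 4^n − 3^n for all n ≥ 1.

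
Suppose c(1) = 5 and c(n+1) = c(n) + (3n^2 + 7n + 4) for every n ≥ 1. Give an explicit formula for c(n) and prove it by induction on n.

Claim: c(n) = n^3 + 2n^2 + n + 1.

Base case: c(1) = 5, and 1^3 + 2·1^2 + 1 + 1 = 5.
Assume c(r) = r^3 + 2r^2 + r + 1.
Then c(r+1) = c(r) + (3r^2 + 7r + 4) = (r^3 + 2r^2 + r + 1) + (3r^2 + 7r + 4) = r^3 + 5r^2 + 8r + 5,
and (r+1)^3 + 2·(r+1)^2 + (r+1) + 1 = r^3 + 5r^2 + 8r + 5.
Hence c(n) = n^3 + 2n^2 + n + 1 for every n ≥ 1, by induction.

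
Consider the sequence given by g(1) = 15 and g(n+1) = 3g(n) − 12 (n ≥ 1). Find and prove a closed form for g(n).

Claim: g(n) = 3^{n+1} + 6.

Base case: g(1) = 15, and 3^{1+1} + 6 = 9 + 6 = 15.
Assume g(k) = 3^{k+1} + 6 for some k ≥ 1.
Then g(k+1) = 3g(k) − 12 = 3·(3^{k+1} + 6) − 12 = 3^{k+2} + 18 − 12 = 3^{k+2} + 6.
By induction, g(n) = 3^{n+1} + 6 for all n ≥ 1.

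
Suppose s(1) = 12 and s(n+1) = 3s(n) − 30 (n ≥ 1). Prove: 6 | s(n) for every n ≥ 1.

Base case: s(1) = 12 = 6·2, so 6 | s(1).
Assume 6 | s(m), so s(m) = 6t for some integer t.
Then s(m+1) = 3s(m) − 30 = 3·(6t) − 30 = 6(3t − 5), so 6 | s(m+1).
Hence 6 | s(n) for every n ≥ 1, by induction.

6 | s(n)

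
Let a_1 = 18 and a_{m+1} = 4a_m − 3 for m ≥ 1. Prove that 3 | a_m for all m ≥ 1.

Base case: a_1 = 18 = 3·6, so 3 | a_1.
Assume 3 | a_r, so a_r = 3t for some integer t.
Then a_{r+1} = 4a_r − 3 = 4·(3t) − 3 = 3(4t − 1), so 3 | a_{r+1}.
So the property holds for r+1, and by induction 3 | a_m for all m ≥ 1.

3 | a_m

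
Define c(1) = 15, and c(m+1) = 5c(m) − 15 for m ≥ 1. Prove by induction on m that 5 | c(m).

Base case: c(1) = 15 = 5·3, so 5 | c(1).
Assume 5 | c(r), so c(r) = 5t for some integer t.
Then c(r+1) = 5c(r) − 15 = 5·(5t) − 15 = 5(5t − 3), so 5 | c(r+1).
This completes the inductive step, so 5 | c(m) for all m ≥ 1.

5 | c(m)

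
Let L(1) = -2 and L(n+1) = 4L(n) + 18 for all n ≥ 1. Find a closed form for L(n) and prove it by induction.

Claim: L(n) = 4^n − 6.

Base case: L(1) = -2, and 4^1 − 6 = 4 − 6 = -2.
Assume L(k) = 4^k − 6 for some k ≥ 1.
Then L(k+1) = 4L(k) + 18 = 4·(4^k − 6) + 18 = 4^{k+1} − 24 + 18 = 4^{k+1} − 6.
Hence L(n) = 4^n − 6 for every n ≥ 1, by induction.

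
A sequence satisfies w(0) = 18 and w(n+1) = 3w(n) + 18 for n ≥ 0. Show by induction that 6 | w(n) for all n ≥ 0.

Base case: w(0) = 18 = 6·3, so 6 | w(0).
Assume 6 | w(r), so w(r) = 6t for some integer t.
Then w(r+1) = 3w(r) + 18 = 3·(6t) + 18 = 6(3t + 3), so 6 | w(r+1).
So the property holds for r+1, and by induction 6 | w(n) for all n ≥ 0.

6 | w(n)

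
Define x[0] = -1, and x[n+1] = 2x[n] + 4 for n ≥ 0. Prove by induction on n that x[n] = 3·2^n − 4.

Base case: x[0] = -1, and 3·2^0 − 4 = 3 − 4 = -1.
Assume x[k] = 3·2^k − 4 for some k ≥ 0.
Then x[k+1] = 2x[k] + 4 = 2·(3·2^k − 4) + 4 = 6·2^k − 8 + 4 = 3·2^{k+1} − 4.
This completes the inductive step, so x[n] = 3·2^n − 4 for all n ≥ 0.

x[n] = 3·2^n − 4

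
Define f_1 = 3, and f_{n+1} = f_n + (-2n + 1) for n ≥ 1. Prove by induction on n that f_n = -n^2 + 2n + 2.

Base case: f_1 = 3, and -1^2 + 2·1 + 2 = 3.
Assume f_j = -j^2 + 2j + 2.
Then f_{j+1} = f_j + (-2j + 1) = (-j^2 + 2j + 2) + (-2j + 1) = -j^2 + 3,
and -(j+1)^2 + 2·(j+1) + 2 = -j^2 + 3.
By induction, f_n = -n^2 + 2n + 2 for all n ≥ 1.

f_n = -n^2 + 2n + 2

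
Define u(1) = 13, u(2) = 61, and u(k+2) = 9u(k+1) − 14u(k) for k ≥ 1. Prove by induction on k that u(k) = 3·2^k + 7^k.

Base cases: u(1) = 13 and 3·2^1 + 7^1 = 13; u(2) = 61 and 3·2^2 + 7^2 = 61.
Assume u(j) = 3·2^j + 7^j for all 1 ≤ j ≤ m, where m ≥ 2.
Then u(m+1) = 9u(m) − 14u(m−1) = 9·(3·2^m + 7^m) − 14·(3·2^{m−1} + 7^{m−1}) = 3·(9·2 − 14)2^{m−1} + (9·7 − 14)7^{m−1} = 12·2^{m−1} + 49·7^{m−1} = 3·2^{m+1} + 7^{m+1}.
So the formula holds for m+1, and by strong induction u(k) = 3·2^k + 7^k for all k ≥ 1.

u(k) = 3·2^k + 7^k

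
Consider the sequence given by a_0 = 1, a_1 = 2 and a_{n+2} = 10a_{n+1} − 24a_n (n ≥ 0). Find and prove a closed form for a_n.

Claim: a_n = 2·4^n − 6^n.

Base cases: a_0 = 1 and 2·4^0 − 6^0 = 1; a_1 = 2 and 2·4^1 − 6^1 = 2.
Assume a_j = 2·4^j − 6^j for all 0 ≤ j ≤ k, where k ≥ 1.
Then a_{k+1} = 10a_k − 24a_{k−1} = 10·(2·4^k − 6^k) − 24·(2·4^{k−1} − 6^{k−1}) = 2·(10·4 − 24)4^{k−1} − (10·6 − 24)6^{k−1} = 32·4^{k−1} − 36·6^{k−1} = 2·4^{k+1} − 6^{k+1}.
By strong induction, a_n = 2·4^n − 6^n for all n ≥ 0.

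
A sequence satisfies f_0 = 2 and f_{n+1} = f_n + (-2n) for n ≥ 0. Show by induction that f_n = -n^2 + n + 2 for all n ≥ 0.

Base case: f_0 = 2, and -0^2 + 0 + 2 = 2.
Assume f_m = -m^2 + m + 2.
Then f_{m+1} = f_m + (-2m) = (-m^2 + m + 2) + (-2m) = -m^2 − m + 2,
and -(m+1)^2 + (m+1) + 2 = -m^2 − m + 2.
By induction, f_n = -n^2 + n + 2 for all n ≥ 0.

f_n = -n^2 + n + 2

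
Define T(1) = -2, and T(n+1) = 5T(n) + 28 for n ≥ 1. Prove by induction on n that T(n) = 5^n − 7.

Base case: T(1) = -2, and 5^1 − 7 = 5 − 7 = -2.
Assume T(r) = 5^r − 7 for some r ≥ 1.
Then T(r+1) = 5T(r) + 28 = 5·(5^r − 7) + 28 = 5^{r+1} − 35 + 28 = 5^{r+1} − 7.
This completes the inductive step, so T(n) = 5^n − 7 for all n ≥ 1.

T(n) = 5^n − 7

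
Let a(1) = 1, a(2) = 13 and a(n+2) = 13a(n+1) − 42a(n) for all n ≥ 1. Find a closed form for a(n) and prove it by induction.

Claim: a(n) = 7^n − 6^n.

Base cases: a(1) = 1 and 7^1 − 6^1 = 1; a(2) = 13 and 7^2 − 6^2 = 13.
Assume a(j) = 7^j − 6^j for all 1 ≤ j ≤ k, where k ≥ 2.
Then a(k+1) = 13a(k) − 42a(k−1) = 13·(7^k − 6^k) − 42·(7^{k−1} − 6^{k−1}) = (13·7 − 42)7^{k−1} − (13·6 − 42)6^{k−1} = 49·7^{k−1} − 36·6^{k−1} = 7^{k+1} − 6^{k+1}.
By strong induction, a(n) = 7^n − 6^n for all n ≥ 1.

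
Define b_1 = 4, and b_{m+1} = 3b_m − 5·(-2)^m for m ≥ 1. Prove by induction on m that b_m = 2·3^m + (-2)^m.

Base case: b_1 = 4, and 2·3^1 + (-2)^1 = 6 − 2 = 4.
Assume b_j = 2·3^j + (-2)^j for some j ≥ 1.
Then b_{j+1} = 3b_j − 5·(-2)^j = 3·(2·3^j + (-2)^j) − 5·(-2)^j = 2·3^{j+1} + 3·(-2)^j − 5·(-2)^j = 2·3^{j+1} − 2·(-2)^j = 2·3^{j+1} + (-2)^{j+1}.
So the formula holds for j+1, and by induction b_m = 2·3^m + (-2)^m for all m ≥ 1.

b_m = 2·3^m + (-2)^m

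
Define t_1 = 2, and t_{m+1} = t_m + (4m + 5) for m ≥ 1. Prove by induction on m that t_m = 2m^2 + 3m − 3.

Base case: t_1 = 2, and 2·1^2 + 3·1 − 3 = 2.
Assume t_k = 2k^2 + 3k − 3.
Then t_{k+1} = t_k + (4k + 5) = (2k^2 + 3k − 3) + (4k + 5) = 2k^2 + 7k + 2,
and 2·(k+1)^2 + 3·(k+1) − 3 = 2k^2 + 7k + 2.
Hence t_m = 2m^2 + 3m − 3 for every m ≥ 1, by induction.

t_m = 2m^2 + 3m − 3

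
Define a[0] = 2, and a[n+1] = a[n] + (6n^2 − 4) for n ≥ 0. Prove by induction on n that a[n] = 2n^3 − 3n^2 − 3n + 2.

Base case: a[0] = 2, and 2·0^3 − 3·0^2 − 3·0 + 2 = 2.
Assume a[j] = 2j^3 − 3j^2 − 3j + 2.
Then a[j+1] = a[j] + (6j^2 − 4) = (2j^3 − 3j^2 − 3j + 2) + (6j^2 − 4) = 2j^3 + 3j^2 − 3j − 2,
and 2·(j+1)^3 − 3·(j+1)^2 − 3·(j+1) + 2 = 2j^3 + 3j^2 − 3j − 2.
This completes the inductive step, so a[n] = 2n^3 − 3n^2 − 3n + 2 for all n ≥ 0.

a[n] = 2n^3 − 3n^2 − 3n + 2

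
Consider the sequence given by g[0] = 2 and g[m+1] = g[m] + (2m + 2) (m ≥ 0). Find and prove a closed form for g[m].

Claim: g[m] = m^2 + m + 2.

Base case: g[0] = 2, and 0^2 + 0 + 2 = 2.
Assume g[k] = k^2 + k + 2.
Then g[k+1] = g[k] + (2k + 2) = (k^2 + k + 2) + (2k + 2) = k^2 + 3k + 4,
and (k+1)^2 + (k+1) + 2 = k^2 + 3k + 4.
By induction, g[m] = m^2 + m + 2 for all m ≥ 0.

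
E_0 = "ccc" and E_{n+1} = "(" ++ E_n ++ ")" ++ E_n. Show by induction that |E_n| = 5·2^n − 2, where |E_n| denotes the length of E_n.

Base case: |E_0| = 3, and 5·2^0 − 2 = 3.
Assume |E_k| = 5·2^k − 2.
Then |E_{k+1}| = 1 + |E_k| + 1 + |E_k| = 2|E_k| + 2 = 2(5·2^k − 2) + 2 = 5·2^{k+1} − 4 + 2 = 5·2^{k+1} − 2.
Hence |E_n| = 5·2^n − 2 for every n ≥ 0, by induction.

|E_n| = 5·2^n − 2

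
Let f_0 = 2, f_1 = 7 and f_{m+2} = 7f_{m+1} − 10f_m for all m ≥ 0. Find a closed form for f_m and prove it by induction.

Claim: f_m = 2^m + 5^m.

Base cases: f_0 = 2 and 2^0 + 5^0 = 2; f_1 = 7 and 2^1 + 5^1 = 7.
Assume f_j = 2^j + 5^j for all 0 ≤ j ≤ r, where r ≥ 1.
Then f_{r+1} = 7f_r − 10f_{r−1} = 7·(2^r + 5^r) − 10·(2^{r−1} + 5^{r−1}) = (7·2 − 10)2^{r−1} + (7·5 − 10)5^{r−1} = 4·2^{r−1} + 25·5^{r−1} = 2^{r+1} + 5^{r+1}.
So the formula holds for r+1, and by strong induction f_m = 2^m + 5^m for all m ≥ 0.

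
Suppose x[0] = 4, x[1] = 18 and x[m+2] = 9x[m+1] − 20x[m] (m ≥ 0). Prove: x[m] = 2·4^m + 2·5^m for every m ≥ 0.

Base cases: x[0] = 4 and 2·4^0 + 2·5^0 = 4; x[1] = 18 and 2·4^1 + 2·5^1 = 18.
Assume x[j] = 2·4^j + 2·5^j for all 0 ≤ j ≤ k, where k ≥ 1.
Then x[k+1] = 9x[k] − 20x[k−1] = 9·(2·4^k + 2·5^k) − 20·(2·4^{k−1} + 2·5^{k−1}) = 2·(9·4 − 20)4^{k−1} + 2·(9·5 − 20)5^{k−1} = 32·4^{k−1} + 50·5^{k−1} = 2·4^{k+1} + 2·5^{k+1}.
So the formula holds for k+1, and by strong induction x[m] = 2·4^m + 2·5^m for all m ≥ 0.

x[m] = 2·4^m + 2·5^m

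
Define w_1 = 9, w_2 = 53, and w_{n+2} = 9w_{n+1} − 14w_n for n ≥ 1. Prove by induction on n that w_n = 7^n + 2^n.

Base cases: w_1 = 9 and 7^1 + 2^1 = 9; w_2 = 53 and 7^2 + 2^2 = 53.
Assume w_j = 7^j + 2^j for all 1 ≤ j ≤ k, where k ≥ 2.
Then w_{k+1} = 9w_k − 14w_{k−1} = 9·(7^k + 2^k) − 14·(7^{k−1} + 2^{k−1}) = (9·7 − 14)7^{k−1} + (9·2 − 14)2^{k−1} = 49·7^{k−1} + 4·2^{k−1} = 7^{k+1} + 2^{k+1}.
Hence w_n = 7^n + 2^n for every n ≥ 1, by strong induction.

w_n = 7^n + 2^n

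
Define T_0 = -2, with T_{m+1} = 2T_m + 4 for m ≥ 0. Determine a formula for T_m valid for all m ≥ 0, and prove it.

Claim: T_m = 2^{m+1} − 4.

Base case: T_0 = -2, and 2^{0+1} − 4 = 2 − 4 = -2.
Assume T_r = 2^{r+1} − 4 for some r ≥ 0.
Then T_{r+1} = 2T_r + 4 = 2·(2^{r+1} − 4) + 4 = 2^{r+2} − 8 + 4 = 2^{r+2} − 4.
Hence T_m = 2^{m+1} − 4 for every m ≥ 0, by induction.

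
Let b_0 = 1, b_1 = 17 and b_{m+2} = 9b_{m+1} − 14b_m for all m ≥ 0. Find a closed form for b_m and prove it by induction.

Claim: b_m = 3·7^m − 2·2^m.

Base cases: b_0 = 1 and 3·7^0 − 2·2^0 = 1; b_1 = 17 and 3·7^1 − 2·2^1 = 17.
Assume b_j = 3·7^j − 2·2^j for all 0 ≤ j ≤ k, where k ≥ 1.
Then b_{k+1} = 9b_k − 14b_{k−1} = 9·(3·7^k − 2·2^k) − 14·(3·7^{k−1} − 2·2^{k−1}) = 3·(9·7 − 14)7^{k−1} − 2·(9·2 − 14)2^{k−1} = 147·7^{k−1} − 8·2^{k−1} = 3·7^{k+1} − 2·2^{k+1}.
So the formula holds for k+1, and by strong induction b_m = 3·7^m − 2·2^m for all m ≥ 0.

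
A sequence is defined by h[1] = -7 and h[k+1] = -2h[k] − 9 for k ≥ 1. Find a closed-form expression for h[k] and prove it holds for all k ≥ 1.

Claim: h[k] = 2·(-2)^k − 3.

Base case: h[1] = -7, and 2·(-2)^1 − 3 = -4 − 3 = -7.
Assume h[r] = 2·(-2)^r − 3 for some r ≥ 1.
Then h[r+1] = -2h[r] − 9 = -2·(2·(-2)^r − 3) − 9 = -4·(-2)^r + 6 − 9 = 2·(-2)^{r+1} − 3.
This completes the inductive step, so h[k] = 2·(-2)^k − 3 for all k ≥ 1.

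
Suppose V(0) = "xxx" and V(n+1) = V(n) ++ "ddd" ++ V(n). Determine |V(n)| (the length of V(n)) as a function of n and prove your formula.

Claim: |V(n)| = 6·2^n − 3.

Base case: |V(0)| = 3, and 6·2^0 − 3 = 3.
Assume |V(k)| = 6·2^k − 3.
Then |V(k+1)| = |V(k)| + 3 + |V(k)| = 2|V(k)| + 3 = 2(6·2^k − 3) + 3 = 6·2^{k+1} − 6 + 3 = 6·2^{k+1} − 3.
By induction, |V(n)| = 6·2^n − 3 for all n ≥ 0.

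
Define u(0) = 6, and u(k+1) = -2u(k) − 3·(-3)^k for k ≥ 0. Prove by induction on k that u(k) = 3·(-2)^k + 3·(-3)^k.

Base case: u(0) = 6, and 3·(-2)^0 + 3·(-3)^0 = 3 + 3 = 6.
Assume u(m) = 3·(-2)^m + 3·(-3)^m for some m ≥ 0.
Then u(m+1) = -2u(m) − 3·(-3)^m = -2·(3·(-2)^m + 3·(-3)^m) − 3·(-3)^m = 3·(-2)^{m+1} − 6·(-3)^m − 3·(-3)^m = 3·(-2)^{m+1} − 9·(-3)^m = 3·(-2)^{m+1} + 3·(-3)^{m+1}.
By induction, u(k) = 3·(-2)^k + 3·(-3)^k for all k ≥ 0.

u(k) = 3·(-2)^k + 3·(-3)^k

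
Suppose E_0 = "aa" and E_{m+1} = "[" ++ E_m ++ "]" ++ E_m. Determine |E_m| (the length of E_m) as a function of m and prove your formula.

Claim: |E_m| = 2^{m+2} − 2.

Base case: |E_0| = 2, and 2^{0+2} − 2 = 2.
Assume |E_j| = 2^{j+2} − 2.
Then |E_{j+1}| = 1 + |E_j| + 1 + |E_j| = 2|E_j| + 2 = 2(2^{j+2} − 2) + 2 = 2^{j+3} − 4 + 2 = 2^{j+3} − 2.
This completes the inductive step, so |E_m| = 2^{m+2} − 2 for all m ≥ 0.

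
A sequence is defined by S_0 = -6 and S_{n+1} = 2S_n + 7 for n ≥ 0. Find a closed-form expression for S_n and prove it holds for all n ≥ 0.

Claim: S_n = 2^n − 7.

Base case: S_0 = -6, and 2^0 − 7 = 1 − 7 = -6.
Assume S_k = 2^k − 7 for some k ≥ 0.
Then S_{k+1} = 2S_k + 7 = 2·(2^k − 7) + 7 = 2^{k+1} − 14 + 7 = 2^{k+1} − 7.
This completes the inductive step, so S_n = 2^n − 7 for all n ≥ 0.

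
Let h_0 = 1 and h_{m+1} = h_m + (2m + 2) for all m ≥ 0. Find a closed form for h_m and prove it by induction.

Claim: h_m = m^2 + m + 1.

Base case: h_0 = 1, and 0^2 + 0 + 1 = 1.
Assume h_k = k^2 + k + 1.
Then h_{k+1} = h_k + (2k + 2) = (k^2 + k + 1) + (2k + 2) = k^2 + 3k + 3,
and (k+1)^2 + (k+1) + 1 = k^2 + 3k + 3.
By induction, h_m = m^2 + m + 1 for all m ≥ 0.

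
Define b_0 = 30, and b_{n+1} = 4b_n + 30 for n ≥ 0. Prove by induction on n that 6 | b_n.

Base case: b_0 = 30 = 6·5, so 6 | b_0.
Assume 6 | b_k, so b_k = 6t for some integer t.
Then b_{k+1} = 4b_k + 30 = 4·(6t) + 30 = 6(4t + 5), so 6 | b_{k+1}.
This completes the inductive step, so 6 | b_n for all n ≥ 0.

6 | b_n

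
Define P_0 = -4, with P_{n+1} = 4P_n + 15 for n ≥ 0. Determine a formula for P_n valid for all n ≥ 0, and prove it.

Claim: P_n = 4^n − 5.

Base case: P_0 = -4, and 4^0 − 5 = 1 − 5 = -4.
Assume P_m = 4^m − 5 for some m ≥ 0.
Then P_{m+1} = 4P_m + 15 = 4·(4^m − 5) + 15 = 4^{m+1} − 20 + 15 = 4^{m+1} − 5.
By induction, P_n = 4^n − 5 for all n ≥ 0.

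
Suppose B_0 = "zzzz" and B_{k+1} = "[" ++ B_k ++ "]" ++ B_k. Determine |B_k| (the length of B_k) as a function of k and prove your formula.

Claim: |B_k| = 6·2^k − 2.

Base case: |B_0| = 4, and 6·2^0 − 2 = 4.
Assume |B_m| = 6·2^m − 2.
Then |B_{m+1}| = 1 + |B_m| + 1 + |B_m| = 2|B_m| + 2 = 2(6·2^m − 2) + 2 = 6·2^{m+1} − 4 + 2 = 6·2^{m+1} − 2.
Hence |B_k| = 6·2^k − 2 for every k ≥ 0, by induction.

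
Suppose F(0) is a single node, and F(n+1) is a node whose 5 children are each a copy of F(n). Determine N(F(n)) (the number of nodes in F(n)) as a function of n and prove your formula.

Claim: N(F(n)) = (5^{n+1} − 1)/4.

Base case: N(F(0)) = 1, and (5^{0+1} − 1)/4 = 1.
Assume N(F(m)) = (5^{m+1} − 1)/4.
Then N(F(m+1)) = 1 + 5N(F(m)) = 1 + 5·(5^{m+1} − 1)/4 = 1 + (5^{m+2} − 5)/4 = (4 + 5^{m+2} − 5)/4 = (5^{m+2} − 1)/4.
Hence N(F(n)) = (5^{n+1} − 1)/4 for every n ≥ 0, by induction.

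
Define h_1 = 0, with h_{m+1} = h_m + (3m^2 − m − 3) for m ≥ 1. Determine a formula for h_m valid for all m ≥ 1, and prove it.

Claim: h_m = m^3 − 2m^2 − 2m + 3.

Base case: h_1 = 0, and 1^3 − 2·1^2 − 2·1 + 3 = 0.
Assume h_r = r^3 − 2r^2 − 2r + 3.
Then h_{r+1} = h_r + (3r^2 − r − 3) = (r^3 − 2r^2 − 2r + 3) + (3r^2 − r − 3) = r^3 + r^2 − 3r,
and (r+1)^3 − 2·(r+1)^2 − 2·(r+1) + 3 = r^3 + r^2 − 3r.
This completes the inductive step, so h_m = m^3 − 2m^2 − 2m + 3 for all m ≥ 1.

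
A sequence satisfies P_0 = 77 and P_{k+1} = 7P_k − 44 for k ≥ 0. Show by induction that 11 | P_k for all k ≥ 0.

Base case: P_0 = 77 = 11·7, so 11 | P_0.
Assume 11 | P_r, so P_r = 11t for some integer t.
Then P_{r+1} = 7P_r − 44 = 7·(11t) − 44 = 11(7t − 4), so 11 | P_{r+1}.
By induction, 11 | P_k for all k ≥ 0.

11 | P_k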